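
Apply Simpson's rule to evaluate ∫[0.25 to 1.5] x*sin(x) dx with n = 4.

f(x) = x*sin(x)
a = 0.25, b = 1.5, n = 4
h = (b - a)/n = 0.312500

Simpson's rule: (h/3)[f(x₀) + 4f(x₁) + 2f(x₂) + ... + f(xₙ)]

x_0 = 0.2500, f(x_0) = 0.061851, coefficient = 1
x_1 = 0.5625, f(x_1) = 0.299983, coefficient = 4
x_2 = 0.8750, f(x_2) = 0.671601, coefficient = 2
x_3 = 1.1875, f(x_3) = 1.101331, coefficient = 4
x_4 = 1.5000, f(x_4) = 1.496242, coefficient = 1

I ≈ (0.312500/3) × 8.506551 = 0.886099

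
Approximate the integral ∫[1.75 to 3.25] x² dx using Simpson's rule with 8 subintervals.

f(x) = x²
a = 1.75, b = 3.25, n = 8
h = (b - a)/n = 0.187500

Simpson's rule: (h/3)[f(x₀) + 4f(x₁) + 2f(x₂) + ... + f(xₙ)]

x_0 = 1.7500, f(x_0) = 3.062500, coefficient = 1
x_1 = 1.9375, f(x_1) = 3.753906, coefficient = 4
x_2 = 2.1250, f(x_2) = 4.515625, coefficient = 2
x_3 = 2.3125, f(x_3) = 5.347656, coefficient = 4
x_4 = 2.5000, f(x_4) = 6.250000, coefficient = 2
x_5 = 2.6875, f(x_5) = 7.222656, coefficient = 4
x_6 = 2.8750, f(x_6) = 8.265625, coefficient = 2
x_7 = 3.0625, f(x_7) = 9.378906, coefficient = 4
x_8 = 3.2500, f(x_8) = 10.562500, coefficient = 1

I ≈ (0.187500/3) × 154.500000 = 9.656250
Exact value: 9.656250
Error: 0.000000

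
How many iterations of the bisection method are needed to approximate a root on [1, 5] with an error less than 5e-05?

We need (b-a)/2^n ≤ 5e-05
(5 - 1)/2^n ≤ 5e-05
4/2^n ≤ 5e-05
2^n ≥ 80000
n ≥ log₂(80000) = 16.29
n ≥ 17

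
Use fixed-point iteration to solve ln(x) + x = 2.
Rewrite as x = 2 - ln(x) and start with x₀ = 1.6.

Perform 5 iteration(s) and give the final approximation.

Equation: ln(x) + x = 2
Fixed-point form: x = 2 - ln(x)
x₀ = 1.6

x_1 = g(1.600000) = 1.529996
x_2 = g(1.529996) = 1.574735
x_3 = g(1.574735) = 1.545913
x_4 = g(1.545913) = 1.564385
x_5 = g(1.564385) = 1.552507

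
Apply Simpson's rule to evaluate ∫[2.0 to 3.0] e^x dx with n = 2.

f(x) = e^x
a = 2.0, b = 3.0, n = 2
h = (b - a)/n = 0.500000

Simpson's rule: (h/3)[f(x₀) + 4f(x₁) + 2f(x₂) + ... + f(xₙ)]

x_0 = 2.0000, f(x_0) = 7.389056, coefficient = 1
x_1 = 2.5000, f(x_1) = 12.182494, coefficient = 4
x_2 = 3.0000, f(x_2) = 20.085537, coefficient = 1

I ≈ (0.500000/3) × 76.204569 = 12.700761
Exact value: 12.696481
Error: 0.004281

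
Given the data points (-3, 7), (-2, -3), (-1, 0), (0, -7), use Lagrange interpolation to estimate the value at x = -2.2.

Lagrange interpolation formula:
P(x) = Σ yᵢ × Lᵢ(x)
where Lᵢ(x) = Π_{j≠i} (x - xⱼ)/(xᵢ - xⱼ)

L_0(-2.2) = (-2.2 - (-2))/(-3 - (-2)) × (-2.2 - (-1))/(-3 - (-1)) × (-2.2 - 0)/(-3 - 0) = 0.088000
L_1(-2.2) = (-2.2 - (-3))/(-2 - (-3)) × (-2.2 - (-1))/(-2 - (-1)) × (-2.2 - 0)/(-2 - 0) = 1.056000
L_2(-2.2) = (-2.2 - (-3))/(-1 - (-3)) × (-2.2 - (-2))/(-1 - (-2)) × (-2.2 - 0)/(-1 - 0) = -0.176000
L_3(-2.2) = (-2.2 - (-3))/(0 - (-3)) × (-2.2 - (-2))/(0 - (-2)) × (-2.2 - (-1))/(0 - (-1)) = 0.032000

P(-2.2) = 7×L_0(-2.2) + (-3)×L_1(-2.2) + 0×L_2(-2.2) + (-7)×L_3(-2.2)
P(-2.2) = -2.776000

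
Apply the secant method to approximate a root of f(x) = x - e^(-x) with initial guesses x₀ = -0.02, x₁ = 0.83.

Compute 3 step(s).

f(x) = x - e^(-x)
x₀ = -0.02, x₁ = 0.83

Secant formula: x_{n+1} = x_n - f(x_n)(x_n - x_{n-1})/(f(x_n) - f(x_{n-1}))

Iteration 1:
  f(-0.020000) = -1.040201
  f(0.830000) = 0.393951
  x_2 = 0.830000 - 0.393951×(0.830000 - (-0.020000))/(0.393951 - (-1.040201))
       = 0.596511
Iteration 2:
  f(0.830000) = 0.393951
  f(0.596511) = 0.045782
  x_3 = 0.596511 - 0.045782×(0.596511 - 0.830000)/(0.045782 - 0.393951)
       = 0.565809
Iteration 3:
  f(0.596511) = 0.045782
  f(0.565809) = -0.002091
  x_4 = 0.565809 - (-0.002091)×(0.565809 - 0.596511)/(-0.002091 - 0.045782)
       = 0.567150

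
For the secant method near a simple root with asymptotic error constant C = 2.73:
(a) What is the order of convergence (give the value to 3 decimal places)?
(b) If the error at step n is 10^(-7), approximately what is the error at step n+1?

(a) Secant method has superlinear convergence with order φ = (1+√5)/2 ≈ 1.618.
    This means |e_{n+1}| ≈ C|e_n|^1.618.

(b) With |e_n| = 10^(-7) and C = 2.73:
    |e_{n+1}| ≈ 2.73 × (10^(-7))^1.618 = 2.73 × 10^(-11.33)

(a) ≈ 1.618 (golden ratio); (b) |e_{n+1}| ≈ 1.288e-11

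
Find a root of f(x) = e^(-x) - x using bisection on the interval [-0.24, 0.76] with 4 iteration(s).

f(x) = e^(-x) - x
Initial interval: [-0.24, 0.76]

Iteration 1:
  c_1 = (-0.240000 + 0.760000)/2 = 0.260000
  f(c_1) = f(0.260000) = 0.511052
  f(a) × f(c) ≥ 0, new interval: [0.260000, 0.760000]
Iteration 2:
  c_2 = (0.260000 + 0.760000)/2 = 0.510000
  f(c_2) = f(0.510000) = 0.090496
  f(a) × f(c) ≥ 0, new interval: [0.510000, 0.760000]
Iteration 3:
  c_3 = (0.510000 + 0.760000)/2 = 0.635000
  f(c_3) = f(0.635000) = -0.105065
  f(a) × f(c) < 0, new interval: [0.510000, 0.635000]
Iteration 4:
  c_4 = (0.510000 + 0.635000)/2 = 0.572500
  f(c_4) = f(0.572500) = -0.008387
  f(a) × f(c) < 0, new interval: [0.510000, 0.572500]

After 4 iteration(s), the approximation is c_4 = 0.572500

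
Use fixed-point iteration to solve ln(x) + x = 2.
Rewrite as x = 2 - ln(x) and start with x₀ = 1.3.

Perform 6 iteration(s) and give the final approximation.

Equation: ln(x) + x = 2
Fixed-point form: x = 2 - ln(x)
x₀ = 1.3

x_1 = g(1.300000) = 1.737636
x_2 = g(1.737636) = 1.447475
x_3 = g(1.447475) = 1.630180
x_4 = g(1.630180) = 1.511310
x_5 = g(1.511310) = 1.587023
x_6 = g(1.587023) = 1.538140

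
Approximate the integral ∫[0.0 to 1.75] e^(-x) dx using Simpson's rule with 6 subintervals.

f(x) = e^(-x)
a = 0.0, b = 1.75, n = 6
h = (b - a)/n = 0.291667

Simpson's rule: (h/3)[f(x₀) + 4f(x₁) + 2f(x₂) + ... + f(xₙ)]

x_0 = 0.0000, f(x_0) = 1.000000, coefficient = 1
x_1 = 0.2917, f(x_1) = 0.747018, coefficient = 4
x_2 = 0.5833, f(x_2) = 0.558035, coefficient = 2
x_3 = 0.8750, f(x_3) = 0.416862, coefficient = 4
x_4 = 1.1667, f(x_4) = 0.311403, coefficient = 2
x_5 = 1.4583, f(x_5) = 0.232624, coefficient = 4
x_6 = 1.7500, f(x_6) = 0.173774, coefficient = 1

I ≈ (0.291667/3) × 8.498663 = 0.826259
Exact value: 0.826226
Error: 0.000033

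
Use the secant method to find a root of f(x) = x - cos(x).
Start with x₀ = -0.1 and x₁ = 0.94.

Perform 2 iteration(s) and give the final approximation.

f(x) = x - cos(x)
x₀ = -0.1, x₁ = 0.94

Secant formula: x_{n+1} = x_n - f(x_n)(x_n - x_{n-1})/(f(x_n) - f(x_{n-1}))

Iteration 1:
  f(-0.100000) = -1.095004
  f(0.940000) = 0.350212
  x_2 = 0.940000 - 0.350212×(0.940000 - (-0.100000))/(0.350212 - (-1.095004))
       = 0.687982
Iteration 2:
  f(0.940000) = 0.350212
  f(0.687982) = -0.084547
  x_3 = 0.687982 - (-0.084547)×(0.687982 - 0.940000)/(-0.084547 - 0.350212)
       = 0.736992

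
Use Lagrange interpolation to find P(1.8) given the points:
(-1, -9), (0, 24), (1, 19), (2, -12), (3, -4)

Lagrange interpolation formula:
P(x) = Σ yᵢ × Lᵢ(x)
where Lᵢ(x) = Π_{j≠i} (x - xⱼ)/(xᵢ - xⱼ)

L_0(1.8) = (1.8 - 0)/(-1 - 0) × (1.8 - 1)/(-1 - 1) × (1.8 - 2)/(-1 - 2) × (1.8 - 3)/(-1 - 3) = 0.014400
L_1(1.8) = (1.8 - (-1))/(0 - (-1)) × (1.8 - 1)/(0 - 1) × (1.8 - 2)/(0 - 2) × (1.8 - 3)/(0 - 3) = -0.089600
L_2(1.8) = (1.8 - (-1))/(1 - (-1)) × (1.8 - 0)/(1 - 0) × (1.8 - 2)/(1 - 2) × (1.8 - 3)/(1 - 3) = 0.302400
L_3(1.8) = (1.8 - (-1))/(2 - (-1)) × (1.8 - 0)/(2 - 0) × (1.8 - 1)/(2 - 1) × (1.8 - 3)/(2 - 3) = 0.806400
L_4(1.8) = (1.8 - (-1))/(3 - (-1)) × (1.8 - 0)/(3 - 0) × (1.8 - 1)/(3 - 1) × (1.8 - 2)/(3 - 2) = -0.033600

P(1.8) = (-9)×L_0(1.8) + 24×L_1(1.8) + 19×L_2(1.8) + (-12)×L_3(1.8) + (-4)×L_4(1.8)
P(1.8) = -6.076800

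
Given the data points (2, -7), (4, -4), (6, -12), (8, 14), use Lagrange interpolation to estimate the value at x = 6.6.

Lagrange interpolation formula:
P(x) = Σ yᵢ × Lᵢ(x)
where Lᵢ(x) = Π_{j≠i} (x - xⱼ)/(xᵢ - xⱼ)

L_0(6.6) = (6.6 - 4)/(2 - 4) × (6.6 - 6)/(2 - 6) × (6.6 - 8)/(2 - 8) = 0.045500
L_1(6.6) = (6.6 - 2)/(4 - 2) × (6.6 - 6)/(4 - 6) × (6.6 - 8)/(4 - 8) = -0.241500
L_2(6.6) = (6.6 - 2)/(6 - 2) × (6.6 - 4)/(6 - 4) × (6.6 - 8)/(6 - 8) = 1.046500
L_3(6.6) = (6.6 - 2)/(8 - 2) × (6.6 - 4)/(8 - 4) × (6.6 - 6)/(8 - 6) = 0.149500

P(6.6) = (-7)×L_0(6.6) + (-4)×L_1(6.6) + (-12)×L_2(6.6) + 14×L_3(6.6)
P(6.6) = -9.817500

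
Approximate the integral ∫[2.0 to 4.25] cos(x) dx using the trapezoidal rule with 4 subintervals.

f(x) = cos(x)
a = 2.0, b = 4.25, n = 4
h = (b - a)/n = 0.562500

Trapezoidal rule: (h/2)[f(x₀) + 2f(x₁) + 2f(x₂) + ... + f(xₙ)]

x_0 = 2.0000, f(x_0) = -0.416147, coefficient = 1
x_1 = 2.5625, f(x_1) = -0.836960, coefficient = 2
x_2 = 3.1250, f(x_2) = -0.999862, coefficient = 2
x_3 = 3.6875, f(x_3) = -0.854657, coefficient = 2
x_4 = 4.2500, f(x_4) = -0.446087, coefficient = 1

I ≈ (0.562500/2) × -6.245191 = -1.756460
Exact value: -1.804287
Error: 0.047827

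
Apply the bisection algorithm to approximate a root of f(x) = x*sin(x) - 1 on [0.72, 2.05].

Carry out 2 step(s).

f(x) = x*sin(x) - 1
Initial interval: [0.72, 2.05]

Iteration 1:
  c_1 = (0.720000 + 2.050000)/2 = 1.385000
  f(c_1) = f(1.385000) = 0.361163
  f(a) × f(c) < 0, new interval: [0.720000, 1.385000]
Iteration 2:
  c_2 = (0.720000 + 1.385000)/2 = 1.052500
  f(c_2) = f(1.052500) = -0.085731
  f(a) × f(c) ≥ 0, new interval: [1.052500, 1.385000]

After 2 iteration(s), the approximation is c_2 = 1.052500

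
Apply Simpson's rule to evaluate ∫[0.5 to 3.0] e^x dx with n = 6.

f(x) = e^x
a = 0.5, b = 3.0, n = 6
h = (b - a)/n = 0.416667

Simpson's rule: (h/3)[f(x₀) + 4f(x₁) + 2f(x₂) + ... + f(xₙ)]

x_0 = 0.5000, f(x_0) = 1.648721, coefficient = 1
x_1 = 0.9167, f(x_1) = 2.500940, coefficient = 4
x_2 = 1.3333, f(x_2) = 3.793668, coefficient = 2
x_3 = 1.7500, f(x_3) = 5.754603, coefficient = 4
x_4 = 2.1667, f(x_4) = 8.729138, coefficient = 2
x_5 = 2.5833, f(x_5) = 13.241202, coefficient = 4
x_6 = 3.0000, f(x_6) = 20.085537, coefficient = 1

I ≈ (0.416667/3) × 132.766850 = 18.439840
Exact value: 18.436816
Error: 0.003025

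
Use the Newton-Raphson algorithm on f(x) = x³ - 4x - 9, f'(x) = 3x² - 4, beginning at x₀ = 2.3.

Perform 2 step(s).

f(x) = x³ - 4x - 9
f'(x) = 3x² - 4
x₀ = 2.3

Newton-Raphson formula: x_{n+1} = x_n - f(x_n)/f'(x_n)

Iteration 1:
  f(2.300000) = -6.033000
  f'(2.300000) = 11.870000
  x_1 = 2.300000 - (-6.033000)/11.870000 = 2.808256
Iteration 2:
  f(2.808256) = 1.913732
  f'(2.808256) = 19.658907
  x_2 = 2.808256 - 1.913732/19.658907 = 2.710909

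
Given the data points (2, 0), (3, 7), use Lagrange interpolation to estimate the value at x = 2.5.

Lagrange interpolation formula:
P(x) = Σ yᵢ × Lᵢ(x)
where Lᵢ(x) = Π_{j≠i} (x - xⱼ)/(xᵢ - xⱼ)

L_0(2.5) = (2.5 - 3)/(2 - 3) = 0.500000
L_1(2.5) = (2.5 - 2)/(3 - 2) = 0.500000

P(2.5) = 0×L_0(2.5) + 7×L_1(2.5)
P(2.5) = 3.500000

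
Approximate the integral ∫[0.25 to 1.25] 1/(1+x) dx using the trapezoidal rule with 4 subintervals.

f(x) = 1/(1+x)
a = 0.25, b = 1.25, n = 4
h = (b - a)/n = 0.250000

Trapezoidal rule: (h/2)[f(x₀) + 2f(x₁) + 2f(x₂) + ... + f(xₙ)]

x_0 = 0.2500, f(x_0) = 0.800000, coefficient = 1
x_1 = 0.5000, f(x_1) = 0.666667, coefficient = 2
x_2 = 0.7500, f(x_2) = 0.571429, coefficient = 2
x_3 = 1.0000, f(x_3) = 0.500000, coefficient = 2
x_4 = 1.2500, f(x_4) = 0.444444, coefficient = 1

I ≈ (0.250000/2) × 4.720635 = 0.590079
Exact value: 0.587787
Error: 0.002293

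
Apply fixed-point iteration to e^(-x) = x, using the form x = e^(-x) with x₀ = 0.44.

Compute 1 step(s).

Equation: e^(-x) = x
Fixed-point form: x = e^(-x)
x₀ = 0.44

x_1 = g(0.440000) = 0.644036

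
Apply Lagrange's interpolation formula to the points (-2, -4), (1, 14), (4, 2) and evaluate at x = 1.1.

Lagrange interpolation formula:
P(x) = Σ yᵢ × Lᵢ(x)
where Lᵢ(x) = Π_{j≠i} (x - xⱼ)/(xᵢ - xⱼ)

L_0(1.1) = (1.1 - 1)/(-2 - 1) × (1.1 - 4)/(-2 - 4) = -0.016111
L_1(1.1) = (1.1 - (-2))/(1 - (-2)) × (1.1 - 4)/(1 - 4) = 0.998889
L_2(1.1) = (1.1 - (-2))/(4 - (-2)) × (1.1 - 1)/(4 - 1) = 0.017222

P(1.1) = (-4)×L_0(1.1) + 14×L_1(1.1) + 2×L_2(1.1)
P(1.1) = 14.083333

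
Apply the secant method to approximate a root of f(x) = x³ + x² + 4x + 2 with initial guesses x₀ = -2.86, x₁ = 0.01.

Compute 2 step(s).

f(x) = x³ + x² + 4x + 2
x₀ = -2.86, x₁ = 0.01

Secant formula: x_{n+1} = x_n - f(x_n)(x_n - x_{n-1})/(f(x_n) - f(x_{n-1}))

Iteration 1:
  f(-2.860000) = -24.654056
  f(0.010000) = 2.040101
  x_2 = 0.010000 - 2.040101×(0.010000 - (-2.860000))/(2.040101 - (-24.654056))
       = -0.209340
Iteration 2:
  f(0.010000) = 2.040101
  f(-0.209340) = 1.197290
  x_3 = -0.209340 - 1.197290×(-0.209340 - 0.010000)/(1.197290 - 2.040101)
       = -0.520932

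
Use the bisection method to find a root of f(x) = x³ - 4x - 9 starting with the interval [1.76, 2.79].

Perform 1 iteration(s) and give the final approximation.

f(x) = x³ - 4x - 9
Initial interval: [1.76, 2.79]

Iteration 1:
  c_1 = (1.760000 + 2.790000)/2 = 2.275000
  f(c_1) = f(2.275000) = -6.325453
  f(a) × f(c) ≥ 0, new interval: [2.275000, 2.790000]

After 1 iteration(s), the approximation is c_1 = 2.275000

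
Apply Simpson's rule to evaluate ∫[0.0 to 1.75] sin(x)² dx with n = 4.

f(x) = sin(x)²
a = 0.0, b = 1.75, n = 4
h = (b - a)/n = 0.437500

Simpson's rule: (h/3)[f(x₀) + 4f(x₁) + 2f(x₂) + ... + f(xₙ)]

x_0 = 0.0000, f(x_0) = 0.000000, coefficient = 1
x_1 = 0.4375, f(x_1) = 0.179502, coefficient = 4
x_2 = 0.8750, f(x_2) = 0.589123, coefficient = 2
x_3 = 1.3125, f(x_3) = 0.934754, coefficient = 4
x_4 = 1.7500, f(x_4) = 0.968228, coefficient = 1

I ≈ (0.437500/3) × 6.603495 = 0.963010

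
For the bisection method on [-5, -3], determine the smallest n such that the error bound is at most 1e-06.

We need (b-a)/2^n ≤ 1e-06
(-3 - (-5))/2^n ≤ 1e-06
2/2^n ≤ 1e-06
2^n ≥ 2000000
n ≥ log₂(2000000) = 20.93
n ≥ 21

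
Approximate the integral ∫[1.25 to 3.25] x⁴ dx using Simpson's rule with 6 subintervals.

f(x) = x⁴
a = 1.25, b = 3.25, n = 6
h = (b - a)/n = 0.333333

Simpson's rule: (h/3)[f(x₀) + 4f(x₁) + 2f(x₂) + ... + f(xₙ)]

x_0 = 1.2500, f(x_0) = 2.441406, coefficient = 1
x_1 = 1.5833, f(x_1) = 6.284770, coefficient = 4
x_2 = 1.9167, f(x_2) = 13.495419, coefficient = 2
x_3 = 2.2500, f(x_3) = 25.628906, coefficient = 4
x_4 = 2.5833, f(x_4) = 44.537085, coefficient = 2
x_5 = 2.9167, f(x_5) = 72.368104, coefficient = 4
x_6 = 3.2500, f(x_6) = 111.566406, coefficient = 1

I ≈ (0.333333/3) × 647.199942 = 71.911105
Exact value: 71.907813
Error: 0.003292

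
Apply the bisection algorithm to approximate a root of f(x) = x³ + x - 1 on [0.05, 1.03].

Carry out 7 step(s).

f(x) = x³ + x - 1
Initial interval: [0.05, 1.03]

Iteration 1:
  c_1 = (0.050000 + 1.030000)/2 = 0.540000
  f(c_1) = f(0.540000) = -0.302536
  f(a) × f(c) ≥ 0, new interval: [0.540000, 1.030000]
Iteration 2:
  c_2 = (0.540000 + 1.030000)/2 = 0.785000
  f(c_2) = f(0.785000) = 0.268737
  f(a) × f(c) < 0, new interval: [0.540000, 0.785000]
Iteration 3:
  c_3 = (0.540000 + 0.785000)/2 = 0.662500
  f(c_3) = f(0.662500) = -0.046725
  f(a) × f(c) ≥ 0, new interval: [0.662500, 0.785000]
Iteration 4:
  c_4 = (0.662500 + 0.785000)/2 = 0.723750
  f(c_4) = f(0.723750) = 0.102860
  f(a) × f(c) < 0, new interval: [0.662500, 0.723750]
Iteration 5:
  c_5 = (0.662500 + 0.723750)/2 = 0.693125
  f(c_5) = f(0.693125) = 0.026118
  f(a) × f(c) < 0, new interval: [0.662500, 0.693125]
Iteration 6:
  c_6 = (0.662500 + 0.693125)/2 = 0.677813
  f(c_6) = f(0.677813) = -0.010780
  f(a) × f(c) ≥ 0, new interval: [0.677813, 0.693125]
Iteration 7:
  c_7 = (0.677813 + 0.693125)/2 = 0.685469
  f(c_7) = f(0.685469) = 0.007548
  f(a) × f(c) < 0, new interval: [0.677813, 0.685469]

After 7 iteration(s), the approximation is c_7 = 0.685469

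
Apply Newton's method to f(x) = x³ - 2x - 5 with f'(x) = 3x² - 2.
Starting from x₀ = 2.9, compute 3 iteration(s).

f(x) = x³ - 2x - 5
f'(x) = 3x² - 2
x₀ = 2.9

Newton-Raphson formula: x_{n+1} = x_n - f(x_n)/f'(x_n)

Iteration 1:
  f(2.900000) = 13.589000
  f'(2.900000) = 23.230000
  x_1 = 2.900000 - 13.589000/23.230000 = 2.315024
Iteration 2:
  f(2.315024) = 2.776939
  f'(2.315024) = 14.078004
  x_2 = 2.315024 - 2.776939/14.078004 = 2.117770
Iteration 3:
  f(2.117770) = 0.262551
  f'(2.117770) = 11.454848
  x_3 = 2.117770 - 0.262551/11.454848 = 2.094849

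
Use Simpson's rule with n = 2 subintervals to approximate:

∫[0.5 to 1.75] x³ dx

f(x) = x³
a = 0.5, b = 1.75, n = 2
h = (b - a)/n = 0.625000

Simpson's rule: (h/3)[f(x₀) + 4f(x₁) + 2f(x₂) + ... + f(xₙ)]

x_0 = 0.5000, f(x_0) = 0.125000, coefficient = 1
x_1 = 1.1250, f(x_1) = 1.423828, coefficient = 4
x_2 = 1.7500, f(x_2) = 5.359375, coefficient = 1

I ≈ (0.625000/3) × 11.179688 = 2.329102
Exact value: 2.329102
Error: 0.000000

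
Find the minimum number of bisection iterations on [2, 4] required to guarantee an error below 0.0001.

We need (b-a)/2^n ≤ 0.0001
(4 - 2)/2^n ≤ 0.0001
2/2^n ≤ 0.0001
2^n ≥ 20000
n ≥ log₂(20000) = 14.29
n ≥ 15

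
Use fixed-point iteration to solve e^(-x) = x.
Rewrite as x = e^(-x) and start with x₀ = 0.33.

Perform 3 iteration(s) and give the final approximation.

Equation: e^(-x) = x
Fixed-point form: x = e^(-x)
x₀ = 0.33

x_1 = g(0.330000) = 0.718924
x_2 = g(0.718924) = 0.487276
x_3 = g(0.487276) = 0.614297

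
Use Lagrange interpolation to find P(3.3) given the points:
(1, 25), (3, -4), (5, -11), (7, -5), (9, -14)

Lagrange interpolation formula:
P(x) = Σ yᵢ × Lᵢ(x)
where Lᵢ(x) = Π_{j≠i} (x - xⱼ)/(xᵢ - xⱼ)

L_0(3.3) = (3.3 - 3)/(1 - 3) × (3.3 - 5)/(1 - 5) × (3.3 - 7)/(1 - 7) × (3.3 - 9)/(1 - 9) = -0.028010
L_1(3.3) = (3.3 - 1)/(3 - 1) × (3.3 - 5)/(3 - 5) × (3.3 - 7)/(3 - 7) × (3.3 - 9)/(3 - 9) = 0.858978
L_2(3.3) = (3.3 - 1)/(5 - 1) × (3.3 - 3)/(5 - 3) × (3.3 - 7)/(5 - 7) × (3.3 - 9)/(5 - 9) = 0.227377
L_3(3.3) = (3.3 - 1)/(7 - 1) × (3.3 - 3)/(7 - 3) × (3.3 - 5)/(7 - 5) × (3.3 - 9)/(7 - 9) = -0.069647
L_4(3.3) = (3.3 - 1)/(9 - 1) × (3.3 - 3)/(9 - 3) × (3.3 - 5)/(9 - 5) × (3.3 - 7)/(9 - 7) = 0.011302

P(3.3) = 25×L_0(3.3) + (-4)×L_1(3.3) + (-11)×L_2(3.3) + (-5)×L_3(3.3) + (-14)×L_4(3.3)
P(3.3) = -6.447307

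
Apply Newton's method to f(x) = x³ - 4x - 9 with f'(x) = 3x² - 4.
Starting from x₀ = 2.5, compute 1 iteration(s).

f(x) = x³ - 4x - 9
f'(x) = 3x² - 4
x₀ = 2.5

Newton-Raphson formula: x_{n+1} = x_n - f(x_n)/f'(x_n)

Iteration 1:
  f(2.500000) = -3.375000
  f'(2.500000) = 14.750000
  x_1 = 2.500000 - (-3.375000)/14.750000 = 2.728814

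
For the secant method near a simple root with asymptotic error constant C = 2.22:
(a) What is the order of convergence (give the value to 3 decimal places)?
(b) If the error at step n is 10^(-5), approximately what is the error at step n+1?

(a) Secant method has superlinear convergence with order φ = (1+√5)/2 ≈ 1.618.
    This means |e_{n+1}| ≈ C|e_n|^1.618.

(b) With |e_n| = 10^(-5) and C = 2.22:
    |e_{n+1}| ≈ 2.22 × (10^(-5))^1.618 = 2.22 × 10^(-8.09)

(a) ≈ 1.618 (golden ratio); (b) |e_{n+1}| ≈ 1.804e-08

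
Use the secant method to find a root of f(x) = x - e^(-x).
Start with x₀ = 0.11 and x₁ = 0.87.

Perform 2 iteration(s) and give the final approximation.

f(x) = x - e^(-x)
x₀ = 0.11, x₁ = 0.87

Secant formula: x_{n+1} = x_n - f(x_n)(x_n - x_{n-1})/(f(x_n) - f(x_{n-1}))

Iteration 1:
  f(0.110000) = -0.785834
  f(0.870000) = 0.451048
  x_2 = 0.870000 - 0.451048×(0.870000 - 0.110000)/(0.451048 - (-0.785834))
       = 0.592854
Iteration 2:
  f(0.870000) = 0.451048
  f(0.592854) = 0.040107
  x_3 = 0.592854 - 0.040107×(0.592854 - 0.870000)/(0.040107 - 0.451048)
       = 0.565806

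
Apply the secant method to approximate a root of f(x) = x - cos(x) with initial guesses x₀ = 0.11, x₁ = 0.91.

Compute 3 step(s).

f(x) = x - cos(x)
x₀ = 0.11, x₁ = 0.91

Secant formula: x_{n+1} = x_n - f(x_n)(x_n - x_{n-1})/(f(x_n) - f(x_{n-1}))

Iteration 1:
  f(0.110000) = -0.883956
  f(0.910000) = 0.296254
  x_2 = 0.910000 - 0.296254×(0.910000 - 0.110000)/(0.296254 - (-0.883956))
       = 0.709185
Iteration 2:
  f(0.910000) = 0.296254
  f(0.709185) = -0.049707
  x_3 = 0.709185 - (-0.049707)×(0.709185 - 0.910000)/(-0.049707 - 0.296254)
       = 0.738038
Iteration 3:
  f(0.709185) = -0.049707
  f(0.738038) = -0.001752
  x_4 = 0.738038 - (-0.001752)×(0.738038 - 0.709185)/(-0.001752 - (-0.049707))
       = 0.739092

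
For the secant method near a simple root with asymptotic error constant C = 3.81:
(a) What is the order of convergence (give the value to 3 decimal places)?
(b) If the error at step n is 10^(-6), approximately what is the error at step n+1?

(a) Secant method has superlinear convergence with order φ = (1+√5)/2 ≈ 1.618.
    This means |e_{n+1}| ≈ C|e_n|^1.618.

(b) With |e_n| = 10^(-6) and C = 3.81:
    |e_{n+1}| ≈ 3.81 × (10^(-6))^1.618 = 3.81 × 10^(-9.71)

(a) ≈ 1.618 (golden ratio); (b) |e_{n+1}| ≈ 7.460e-10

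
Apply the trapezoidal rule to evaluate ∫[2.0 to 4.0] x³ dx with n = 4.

f(x) = x³
a = 2.0, b = 4.0, n = 4
h = (b - a)/n = 0.500000

Trapezoidal rule: (h/2)[f(x₀) + 2f(x₁) + 2f(x₂) + ... + f(xₙ)]

x_0 = 2.0000, f(x_0) = 8.000000, coefficient = 1
x_1 = 2.5000, f(x_1) = 15.625000, coefficient = 2
x_2 = 3.0000, f(x_2) = 27.000000, coefficient = 2
x_3 = 3.5000, f(x_3) = 42.875000, coefficient = 2
x_4 = 4.0000, f(x_4) = 64.000000, coefficient = 1

I ≈ (0.500000/2) × 243.000000 = 60.750000
Exact value: 60.000000
Error: 0.750000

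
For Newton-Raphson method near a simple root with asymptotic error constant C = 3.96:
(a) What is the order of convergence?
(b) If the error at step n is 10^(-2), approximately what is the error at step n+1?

(a) Newton-Raphson has quadratic (order 2) convergence near simple roots.
    This means |e_{n+1}| ≈ C|e_n|².

(b) With |e_n| = 10^(-2) and C = 3.96:
    |e_{n+1}| ≈ 3.96 × (10^(-2))² = 3.96 × 10^(-4)

(a) 2 (quadratic); (b) |e_{n+1}| ≈ 3.960e-04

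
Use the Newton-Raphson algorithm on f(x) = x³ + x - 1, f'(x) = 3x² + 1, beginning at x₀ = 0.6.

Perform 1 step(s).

f(x) = x³ + x - 1
f'(x) = 3x² + 1
x₀ = 0.6

Newton-Raphson formula: x_{n+1} = x_n - f(x_n)/f'(x_n)

Iteration 1:
  f(0.600000) = -0.184000
  f'(0.600000) = 2.080000
  x_1 = 0.600000 - (-0.184000)/2.080000 = 0.688462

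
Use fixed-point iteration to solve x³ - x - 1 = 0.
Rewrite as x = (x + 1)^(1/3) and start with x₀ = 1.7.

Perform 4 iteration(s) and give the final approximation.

Equation: x³ - x - 1 = 0
Fixed-point form: x = (x + 1)^(1/3)
x₀ = 1.7

x_1 = g(1.700000) = 1.392477
x_2 = g(1.392477) = 1.337465
x_3 = g(1.337465) = 1.327135
x_4 = g(1.327135) = 1.325177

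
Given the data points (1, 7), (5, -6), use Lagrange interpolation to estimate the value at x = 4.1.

Lagrange interpolation formula:
P(x) = Σ yᵢ × Lᵢ(x)
where Lᵢ(x) = Π_{j≠i} (x - xⱼ)/(xᵢ - xⱼ)

L_0(4.1) = (4.1 - 5)/(1 - 5) = 0.225000
L_1(4.1) = (4.1 - 1)/(5 - 1) = 0.775000

P(4.1) = 7×L_0(4.1) + (-6)×L_1(4.1)
P(4.1) = -3.075000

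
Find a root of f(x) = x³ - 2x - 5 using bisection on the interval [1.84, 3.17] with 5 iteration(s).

f(x) = x³ - 2x - 5
Initial interval: [1.84, 3.17]

Iteration 1:
  c_1 = (1.840000 + 3.170000)/2 = 2.505000
  f(c_1) = f(2.505000) = 5.708938
  f(a) × f(c) < 0, new interval: [1.840000, 2.505000]
Iteration 2:
  c_2 = (1.840000 + 2.505000)/2 = 2.172500
  f(c_2) = f(2.172500) = 0.908670
  f(a) × f(c) < 0, new interval: [1.840000, 2.172500]
Iteration 3:
  c_3 = (1.840000 + 2.172500)/2 = 2.006250
  f(c_3) = f(2.006250) = -0.937265
  f(a) × f(c) ≥ 0, new interval: [2.006250, 2.172500]
Iteration 4:
  c_4 = (2.006250 + 2.172500)/2 = 2.089375
  f(c_4) = f(2.089375) = -0.057609
  f(a) × f(c) ≥ 0, new interval: [2.089375, 2.172500]
Iteration 5:
  c_5 = (2.089375 + 2.172500)/2 = 2.130937
  f(c_5) = f(2.130937) = 0.414488
  f(a) × f(c) < 0, new interval: [2.089375, 2.130937]

After 5 iteration(s), the approximation is c_5 = 2.130937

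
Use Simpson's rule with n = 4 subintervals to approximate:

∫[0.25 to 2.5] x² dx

f(x) = x²
a = 0.25, b = 2.5, n = 4
h = (b - a)/n = 0.562500

Simpson's rule: (h/3)[f(x₀) + 4f(x₁) + 2f(x₂) + ... + f(xₙ)]

x_0 = 0.2500, f(x_0) = 0.062500, coefficient = 1
x_1 = 0.8125, f(x_1) = 0.660156, coefficient = 4
x_2 = 1.3750, f(x_2) = 1.890625, coefficient = 2
x_3 = 1.9375, f(x_3) = 3.753906, coefficient = 4
x_4 = 2.5000, f(x_4) = 6.250000, coefficient = 1

I ≈ (0.562500/3) × 27.750000 = 5.203125
Exact value: 5.203125
Error: 0.000000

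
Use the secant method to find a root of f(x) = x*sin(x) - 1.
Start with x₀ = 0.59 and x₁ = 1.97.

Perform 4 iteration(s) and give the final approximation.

f(x) = x*sin(x) - 1
x₀ = 0.59, x₁ = 1.97

Secant formula: x_{n+1} = x_n - f(x_n)(x_n - x_{n-1})/(f(x_n) - f(x_{n-1}))

Iteration 1:
  f(0.590000) = -0.671747
  f(1.970000) = 0.815100
  x_2 = 1.970000 - 0.815100×(1.970000 - 0.590000)/(0.815100 - (-0.671747))
       = 1.213474
Iteration 2:
  f(1.970000) = 0.815100
  f(1.213474) = 0.136827
  x_3 = 1.213474 - 0.136827×(1.213474 - 1.970000)/(0.136827 - 0.815100)
       = 1.060861
Iteration 3:
  f(1.213474) = 0.136827
  f(1.060861) = -0.074106
  x_4 = 1.060861 - (-0.074106)×(1.060861 - 1.213474)/(-0.074106 - 0.136827)
       = 1.114478
Iteration 4:
  f(1.060861) = -0.074106
  f(1.114478) = 0.000445
  x_5 = 1.114478 - 0.000445×(1.114478 - 1.060861)/(0.000445 - (-0.074106))
       = 1.114158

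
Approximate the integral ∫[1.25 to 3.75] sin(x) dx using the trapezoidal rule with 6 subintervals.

f(x) = sin(x)
a = 1.25, b = 3.75, n = 6
h = (b - a)/n = 0.416667

Trapezoidal rule: (h/2)[f(x₀) + 2f(x₁) + 2f(x₂) + ... + f(xₙ)]

x_0 = 1.2500, f(x_0) = 0.948985, coefficient = 1
x_1 = 1.6667, f(x_1) = 0.995408, coefficient = 2
x_2 = 2.0833, f(x_2) = 0.871503, coefficient = 2
x_3 = 2.5000, f(x_3) = 0.598472, coefficient = 2
x_4 = 2.9167, f(x_4) = 0.223034, coefficient = 2
x_5 = 3.3333, f(x_5) = -0.190568, coefficient = 2
x_6 = 3.7500, f(x_6) = -0.571561, coefficient = 1

I ≈ (0.416667/2) × 5.373122 = 1.119400
Exact value: 1.135882
Error: 0.016481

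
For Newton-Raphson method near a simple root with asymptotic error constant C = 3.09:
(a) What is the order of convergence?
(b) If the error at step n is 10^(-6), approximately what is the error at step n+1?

(a) Newton-Raphson has quadratic (order 2) convergence near simple roots.
    This means |e_{n+1}| ≈ C|e_n|².

(b) With |e_n| = 10^(-6) and C = 3.09:
    |e_{n+1}| ≈ 3.09 × (10^(-6))² = 3.09 × 10^(-12)

(a) 2 (quadratic); (b) |e_{n+1}| ≈ 3.090e-12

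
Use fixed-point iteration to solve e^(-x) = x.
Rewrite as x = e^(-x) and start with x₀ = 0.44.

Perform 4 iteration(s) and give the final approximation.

Equation: e^(-x) = x
Fixed-point form: x = e^(-x)
x₀ = 0.44

x_1 = g(0.440000) = 0.644036
x_2 = g(0.644036) = 0.525168
x_3 = g(0.525168) = 0.591456
x_4 = g(0.591456) = 0.553521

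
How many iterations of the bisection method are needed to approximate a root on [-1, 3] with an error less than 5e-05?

We need (b-a)/2^n ≤ 5e-05
(3 - (-1))/2^n ≤ 5e-05
4/2^n ≤ 5e-05
2^n ≥ 80000
n ≥ log₂(80000) = 16.29
n ≥ 17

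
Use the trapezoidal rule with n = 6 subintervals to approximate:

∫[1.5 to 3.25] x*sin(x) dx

f(x) = x*sin(x)
a = 1.5, b = 3.25, n = 6
h = (b - a)/n = 0.291667

Trapezoidal rule: (h/2)[f(x₀) + 2f(x₁) + 2f(x₂) + ... + f(xₙ)]

x_0 = 1.5000, f(x_0) = 1.496242, coefficient = 1
x_1 = 1.7917, f(x_1) = 1.748142, coefficient = 2
x_2 = 2.0833, f(x_2) = 1.815632, coefficient = 2
x_3 = 2.3750, f(x_3) = 1.647502, coefficient = 2
x_4 = 2.6667, f(x_4) = 1.219394, coefficient = 2
x_5 = 2.9583, f(x_5) = 0.539113, coefficient = 2
x_6 = 3.2500, f(x_6) = -0.351634, coefficient = 1

I ≈ (0.291667/2) × 15.084172 = 2.199775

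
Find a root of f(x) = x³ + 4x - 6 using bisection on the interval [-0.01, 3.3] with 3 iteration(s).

f(x) = x³ + 4x - 6
Initial interval: [-0.01, 3.3]

Iteration 1:
  c_1 = (-0.010000 + 3.300000)/2 = 1.645000
  f(c_1) = f(1.645000) = 5.031411
  f(a) × f(c) < 0, new interval: [-0.010000, 1.645000]
Iteration 2:
  c_2 = (-0.010000 + 1.645000)/2 = 0.817500
  f(c_2) = f(0.817500) = -2.183660
  f(a) × f(c) ≥ 0, new interval: [0.817500, 1.645000]
Iteration 3:
  c_3 = (0.817500 + 1.645000)/2 = 1.231250
  f(c_3) = f(1.231250) = 0.791546
  f(a) × f(c) < 0, new interval: [0.817500, 1.231250]

After 3 iteration(s), the approximation is c_3 = 1.231250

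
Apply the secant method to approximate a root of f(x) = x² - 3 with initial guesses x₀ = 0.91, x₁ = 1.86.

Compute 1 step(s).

f(x) = x² - 3
x₀ = 0.91, x₁ = 1.86

Secant formula: x_{n+1} = x_n - f(x_n)(x_n - x_{n-1})/(f(x_n) - f(x_{n-1}))

Iteration 1:
  f(0.910000) = -2.171900
  f(1.860000) = 0.459600
  x_2 = 1.860000 - 0.459600×(1.860000 - 0.910000)/(0.459600 - (-2.171900))
       = 1.694079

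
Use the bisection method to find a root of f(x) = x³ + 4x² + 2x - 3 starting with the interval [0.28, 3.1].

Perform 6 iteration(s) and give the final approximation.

f(x) = x³ + 4x² + 2x - 3
Initial interval: [0.28, 3.1]

Iteration 1:
  c_1 = (0.280000 + 3.100000)/2 = 1.690000
  f(c_1) = f(1.690000) = 16.631209
  f(a) × f(c) < 0, new interval: [0.280000, 1.690000]
Iteration 2:
  c_2 = (0.280000 + 1.690000)/2 = 0.985000
  f(c_2) = f(0.985000) = 3.806572
  f(a) × f(c) < 0, new interval: [0.280000, 0.985000]
Iteration 3:
  c_3 = (0.280000 + 0.985000)/2 = 0.632500
  f(c_3) = f(0.632500) = 0.118261
  f(a) × f(c) < 0, new interval: [0.280000, 0.632500]
Iteration 4:
  c_4 = (0.280000 + 0.632500)/2 = 0.456250
  f(c_4) = f(0.456250) = -1.159869
  f(a) × f(c) ≥ 0, new interval: [0.456250, 0.632500]
Iteration 5:
  c_5 = (0.456250 + 0.632500)/2 = 0.544375
  f(c_5) = f(0.544375) = -0.564551
  f(a) × f(c) ≥ 0, new interval: [0.544375, 0.632500]
Iteration 6:
  c_6 = (0.544375 + 0.632500)/2 = 0.588438
  f(c_6) = f(0.588438) = -0.234339
  f(a) × f(c) ≥ 0, new interval: [0.588438, 0.632500]

After 6 iteration(s), the approximation is c_6 = 0.588438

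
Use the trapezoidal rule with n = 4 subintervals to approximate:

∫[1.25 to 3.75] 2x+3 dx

f(x) = 2x+3
a = 1.25, b = 3.75, n = 4
h = (b - a)/n = 0.625000

Trapezoidal rule: (h/2)[f(x₀) + 2f(x₁) + 2f(x₂) + ... + f(xₙ)]

x_0 = 1.2500, f(x_0) = 5.500000, coefficient = 1
x_1 = 1.8750, f(x_1) = 6.750000, coefficient = 2
x_2 = 2.5000, f(x_2) = 8.000000, coefficient = 2
x_3 = 3.1250, f(x_3) = 9.250000, coefficient = 2
x_4 = 3.7500, f(x_4) = 10.500000, coefficient = 1

I ≈ (0.625000/2) × 64.000000 = 20.000000
Exact value: 20.000000
Error: 0.000000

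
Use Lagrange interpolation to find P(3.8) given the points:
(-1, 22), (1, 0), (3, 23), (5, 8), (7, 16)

Lagrange interpolation formula:
P(x) = Σ yᵢ × Lᵢ(x)
where Lᵢ(x) = Π_{j≠i} (x - xⱼ)/(xᵢ - xⱼ)

L_0(3.8) = (3.8 - 1)/(-1 - 1) × (3.8 - 3)/(-1 - 3) × (3.8 - 5)/(-1 - 5) × (3.8 - 7)/(-1 - 7) = 0.022400
L_1(3.8) = (3.8 - (-1))/(1 - (-1)) × (3.8 - 3)/(1 - 3) × (3.8 - 5)/(1 - 5) × (3.8 - 7)/(1 - 7) = -0.153600
L_2(3.8) = (3.8 - (-1))/(3 - (-1)) × (3.8 - 1)/(3 - 1) × (3.8 - 5)/(3 - 5) × (3.8 - 7)/(3 - 7) = 0.806400
L_3(3.8) = (3.8 - (-1))/(5 - (-1)) × (3.8 - 1)/(5 - 1) × (3.8 - 3)/(5 - 3) × (3.8 - 7)/(5 - 7) = 0.358400
L_4(3.8) = (3.8 - (-1))/(7 - (-1)) × (3.8 - 1)/(7 - 1) × (3.8 - 3)/(7 - 3) × (3.8 - 5)/(7 - 5) = -0.033600

P(3.8) = 22×L_0(3.8) + 0×L_1(3.8) + 23×L_2(3.8) + 8×L_3(3.8) + 16×L_4(3.8)
P(3.8) = 21.369600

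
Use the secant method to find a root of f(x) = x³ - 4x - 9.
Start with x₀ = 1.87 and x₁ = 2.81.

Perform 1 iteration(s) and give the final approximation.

f(x) = x³ - 4x - 9
x₀ = 1.87, x₁ = 2.81

Secant formula: x_{n+1} = x_n - f(x_n)(x_n - x_{n-1})/(f(x_n) - f(x_{n-1}))

Iteration 1:
  f(1.870000) = -9.940797
  f(2.810000) = 1.948041
  x_2 = 2.810000 - 1.948041×(2.810000 - 1.870000)/(1.948041 - (-9.940797))
       = 2.655977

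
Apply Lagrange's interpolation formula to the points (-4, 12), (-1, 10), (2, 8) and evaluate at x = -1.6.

Lagrange interpolation formula:
P(x) = Σ yᵢ × Lᵢ(x)
where Lᵢ(x) = Π_{j≠i} (x - xⱼ)/(xᵢ - xⱼ)

L_0(-1.6) = (-1.6 - (-1))/(-4 - (-1)) × (-1.6 - 2)/(-4 - 2) = 0.120000
L_1(-1.6) = (-1.6 - (-4))/(-1 - (-4)) × (-1.6 - 2)/(-1 - 2) = 0.960000
L_2(-1.6) = (-1.6 - (-4))/(2 - (-4)) × (-1.6 - (-1))/(2 - (-1)) = -0.080000

P(-1.6) = 12×L_0(-1.6) + 10×L_1(-1.6) + 8×L_2(-1.6)
P(-1.6) = 10.400000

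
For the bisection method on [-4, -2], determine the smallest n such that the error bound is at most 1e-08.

We need (b-a)/2^n ≤ 1e-08
(-2 - (-4))/2^n ≤ 1e-08
2/2^n ≤ 1e-08
2^n ≥ 200000000
n ≥ log₂(200000000) = 27.58
n ≥ 28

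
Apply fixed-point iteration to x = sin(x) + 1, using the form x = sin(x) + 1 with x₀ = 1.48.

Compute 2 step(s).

Equation: x = sin(x) + 1
Fixed-point form: x = sin(x) + 1
x₀ = 1.48

x_1 = g(1.480000) = 1.995881
x_2 = g(1.995881) = 1.911004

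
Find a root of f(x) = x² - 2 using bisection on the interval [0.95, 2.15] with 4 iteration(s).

f(x) = x² - 2
Initial interval: [0.95, 2.15]

Iteration 1:
  c_1 = (0.950000 + 2.150000)/2 = 1.550000
  f(c_1) = f(1.550000) = 0.402500
  f(a) × f(c) < 0, new interval: [0.950000, 1.550000]
Iteration 2:
  c_2 = (0.950000 + 1.550000)/2 = 1.250000
  f(c_2) = f(1.250000) = -0.437500
  f(a) × f(c) ≥ 0, new interval: [1.250000, 1.550000]
Iteration 3:
  c_3 = (1.250000 + 1.550000)/2 = 1.400000
  f(c_3) = f(1.400000) = -0.040000
  f(a) × f(c) ≥ 0, new interval: [1.400000, 1.550000]
Iteration 4:
  c_4 = (1.400000 + 1.550000)/2 = 1.475000
  f(c_4) = f(1.475000) = 0.175625
  f(a) × f(c) < 0, new interval: [1.400000, 1.475000]

After 4 iteration(s), the approximation is c_4 = 1.475000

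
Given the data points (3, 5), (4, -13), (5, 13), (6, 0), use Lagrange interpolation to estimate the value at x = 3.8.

Lagrange interpolation formula:
P(x) = Σ yᵢ × Lᵢ(x)
where Lᵢ(x) = Π_{j≠i} (x - xⱼ)/(xᵢ - xⱼ)

L_0(3.8) = (3.8 - 4)/(3 - 4) × (3.8 - 5)/(3 - 5) × (3.8 - 6)/(3 - 6) = 0.088000
L_1(3.8) = (3.8 - 3)/(4 - 3) × (3.8 - 5)/(4 - 5) × (3.8 - 6)/(4 - 6) = 1.056000
L_2(3.8) = (3.8 - 3)/(5 - 3) × (3.8 - 4)/(5 - 4) × (3.8 - 6)/(5 - 6) = -0.176000
L_3(3.8) = (3.8 - 3)/(6 - 3) × (3.8 - 4)/(6 - 4) × (3.8 - 5)/(6 - 5) = 0.032000

P(3.8) = 5×L_0(3.8) + (-13)×L_1(3.8) + 13×L_2(3.8) + 0×L_3(3.8)
P(3.8) = -15.576000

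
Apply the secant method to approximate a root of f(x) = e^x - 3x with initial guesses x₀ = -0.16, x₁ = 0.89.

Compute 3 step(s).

f(x) = e^x - 3x
x₀ = -0.16, x₁ = 0.89

Secant formula: x_{n+1} = x_n - f(x_n)(x_n - x_{n-1})/(f(x_n) - f(x_{n-1}))

Iteration 1:
  f(-0.160000) = 1.332144
  f(0.890000) = -0.234870
  x_2 = 0.890000 - (-0.234870)×(0.890000 - (-0.160000))/(-0.234870 - 1.332144)
       = 0.732622
Iteration 2:
  f(0.890000) = -0.234870
  f(0.732622) = -0.117337
  x_3 = 0.732622 - (-0.117337)×(0.732622 - 0.890000)/(-0.117337 - (-0.234870))
       = 0.575506
Iteration 3:
  f(0.732622) = -0.117337
  f(0.575506) = 0.051512
  x_4 = 0.575506 - 0.051512×(0.575506 - 0.732622)/(0.051512 - (-0.117337))
       = 0.623438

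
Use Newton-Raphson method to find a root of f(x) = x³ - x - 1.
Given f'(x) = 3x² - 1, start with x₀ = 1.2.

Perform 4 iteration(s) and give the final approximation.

f(x) = x³ - x - 1
f'(x) = 3x² - 1
x₀ = 1.2

Newton-Raphson formula: x_{n+1} = x_n - f(x_n)/f'(x_n)

Iteration 1:
  f(1.200000) = -0.472000
  f'(1.200000) = 3.320000
  x_1 = 1.200000 - (-0.472000)/3.320000 = 1.342169
Iteration 2:
  f(1.342169) = 0.075636
  f'(1.342169) = 4.404250
  x_2 = 1.342169 - 0.075636/4.404250 = 1.324995
Iteration 3:
  f(1.324995) = 0.001182
  f'(1.324995) = 4.266837
  x_3 = 1.324995 - 0.001182/4.266837 = 1.324718
Iteration 4:
  f(1.324718) = 0.000000
  f'(1.324718) = 4.264634
  x_4 = 1.324718 - 0.000000/4.264634 = 1.324718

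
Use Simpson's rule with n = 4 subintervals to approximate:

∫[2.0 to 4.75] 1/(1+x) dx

f(x) = 1/(1+x)
a = 2.0, b = 4.75, n = 4
h = (b - a)/n = 0.687500

Simpson's rule: (h/3)[f(x₀) + 4f(x₁) + 2f(x₂) + ... + f(xₙ)]

x_0 = 2.0000, f(x_0) = 0.333333, coefficient = 1
x_1 = 2.6875, f(x_1) = 0.271186, coefficient = 4
x_2 = 3.3750, f(x_2) = 0.228571, coefficient = 2
x_3 = 4.0625, f(x_3) = 0.197531, coefficient = 4
x_4 = 4.7500, f(x_4) = 0.173913, coefficient = 1

I ≈ (0.687500/3) × 2.839258 = 0.650663
Exact value: 0.650588
Error: 0.000076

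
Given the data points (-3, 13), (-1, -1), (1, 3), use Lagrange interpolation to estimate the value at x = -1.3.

Lagrange interpolation formula:
P(x) = Σ yᵢ × Lᵢ(x)
where Lᵢ(x) = Π_{j≠i} (x - xⱼ)/(xᵢ - xⱼ)

L_0(-1.3) = (-1.3 - (-1))/(-3 - (-1)) × (-1.3 - 1)/(-3 - 1) = 0.086250
L_1(-1.3) = (-1.3 - (-3))/(-1 - (-3)) × (-1.3 - 1)/(-1 - 1) = 0.977500
L_2(-1.3) = (-1.3 - (-3))/(1 - (-3)) × (-1.3 - (-1))/(1 - (-1)) = -0.063750

P(-1.3) = 13×L_0(-1.3) + (-1)×L_1(-1.3) + 3×L_2(-1.3)
P(-1.3) = -0.047500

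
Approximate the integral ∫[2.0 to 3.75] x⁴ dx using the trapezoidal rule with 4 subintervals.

f(x) = x⁴
a = 2.0, b = 3.75, n = 4
h = (b - a)/n = 0.437500

Trapezoidal rule: (h/2)[f(x₀) + 2f(x₁) + 2f(x₂) + ... + f(xₙ)]

x_0 = 2.0000, f(x_0) = 16.000000, coefficient = 1
x_1 = 2.4375, f(x_1) = 35.300308, coefficient = 2
x_2 = 2.8750, f(x_2) = 68.320557, coefficient = 2
x_3 = 3.3125, f(x_3) = 120.399185, coefficient = 2
x_4 = 3.7500, f(x_4) = 197.753906, coefficient = 1

I ≈ (0.437500/2) × 661.794006 = 144.767439
Exact value: 141.915430
Error: 2.852009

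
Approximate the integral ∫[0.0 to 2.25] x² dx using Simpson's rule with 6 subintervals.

f(x) = x²
a = 0.0, b = 2.25, n = 6
h = (b - a)/n = 0.375000

Simpson's rule: (h/3)[f(x₀) + 4f(x₁) + 2f(x₂) + ... + f(xₙ)]

x_0 = 0.0000, f(x_0) = 0.000000, coefficient = 1
x_1 = 0.3750, f(x_1) = 0.140625, coefficient = 4
x_2 = 0.7500, f(x_2) = 0.562500, coefficient = 2
x_3 = 1.1250, f(x_3) = 1.265625, coefficient = 4
x_4 = 1.5000, f(x_4) = 2.250000, coefficient = 2
x_5 = 1.8750, f(x_5) = 3.515625, coefficient = 4
x_6 = 2.2500, f(x_6) = 5.062500, coefficient = 1

I ≈ (0.375000/3) × 30.375000 = 3.796875
Exact value: 3.796875
Error: 0.000000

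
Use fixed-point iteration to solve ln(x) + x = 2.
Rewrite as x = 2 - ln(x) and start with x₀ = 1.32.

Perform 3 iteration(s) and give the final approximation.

Equation: ln(x) + x = 2
Fixed-point form: x = 2 - ln(x)
x₀ = 1.32

x_1 = g(1.320000) = 1.722368
x_2 = g(1.722368) = 1.456300
x_3 = g(1.456300) = 1.624101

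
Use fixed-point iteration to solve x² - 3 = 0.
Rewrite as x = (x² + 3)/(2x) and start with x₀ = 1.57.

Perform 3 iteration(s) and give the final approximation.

Equation: x² - 3 = 0
Fixed-point form: x = (x² + 3)/(2x)
x₀ = 1.57

x_1 = g(1.570000) = 1.740414
x_2 = g(1.740414) = 1.732071
x_3 = g(1.732071) = 1.732051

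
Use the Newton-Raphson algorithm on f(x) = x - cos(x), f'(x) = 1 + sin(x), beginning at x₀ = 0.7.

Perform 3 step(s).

f(x) = x - cos(x)
f'(x) = 1 + sin(x)
x₀ = 0.7

Newton-Raphson formula: x_{n+1} = x_n - f(x_n)/f'(x_n)

Iteration 1:
  f(0.700000) = -0.064842
  f'(0.700000) = 1.644218
  x_1 = 0.700000 - (-0.064842)/1.644218 = 0.739436
Iteration 2:
  f(0.739436) = 0.000588
  f'(0.739436) = 1.673872
  x_2 = 0.739436 - 0.000588/1.673872 = 0.739085
Iteration 3:
  f(0.739085) = 0.000000
  f'(0.739085) = 1.673612
  x_3 = 0.739085 - 0.000000/1.673612 = 0.739085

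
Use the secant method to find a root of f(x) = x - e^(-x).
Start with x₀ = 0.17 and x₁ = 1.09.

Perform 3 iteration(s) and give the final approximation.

f(x) = x - e^(-x)
x₀ = 0.17, x₁ = 1.09

Secant formula: x_{n+1} = x_n - f(x_n)(x_n - x_{n-1})/(f(x_n) - f(x_{n-1}))

Iteration 1:
  f(0.170000) = -0.673665
  f(1.090000) = 0.753784
  x_2 = 1.090000 - 0.753784×(1.090000 - 0.170000)/(0.753784 - (-0.673665))
       = 0.604181
Iteration 2:
  f(1.090000) = 0.753784
  f(0.604181) = 0.057660
  x_3 = 0.604181 - 0.057660×(0.604181 - 1.090000)/(0.057660 - 0.753784)
       = 0.563941
Iteration 3:
  f(0.604181) = 0.057660
  f(0.563941) = -0.005021
  x_4 = 0.563941 - (-0.005021)×(0.563941 - 0.604181)/(-0.005021 - 0.057660)
       = 0.567165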